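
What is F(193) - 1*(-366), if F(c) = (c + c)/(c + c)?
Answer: 367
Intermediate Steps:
F(c) = 1 (F(c) = (2*c)/((2*c)) = (2*c)*(1/(2*c)) = 1)
F(193) - 1*(-366) = 1 - 1*(-366) = 1 + 366 = 367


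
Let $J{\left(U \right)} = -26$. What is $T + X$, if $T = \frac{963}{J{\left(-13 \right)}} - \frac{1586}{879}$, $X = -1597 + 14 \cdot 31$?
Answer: $- \frac{27466915}{22854} \approx -1201.8$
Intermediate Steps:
$X = -1163$ ($X = -1597 + 434 = -1163$)
$T = - \frac{887713}{22854}$ ($T = \frac{963}{-26} - \frac{1586}{879} = 963 \left(- \frac{1}{26}\right) - \frac{1586}{879} = - \frac{963}{26} - \frac{1586}{879} = - \frac{887713}{22854} \approx -38.843$)
$T + X = - \frac{887713}{22854} - 1163 = - \frac{27466915}{22854}$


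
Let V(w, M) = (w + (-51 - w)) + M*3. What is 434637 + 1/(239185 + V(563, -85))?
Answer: 103825651924/238879 ≈ 4.3464e+5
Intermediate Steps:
V(w, M) = -51 + 3*M
434637 + 1/(239185 + V(563, -85)) = 434637 + 1/(239185 + (-51 + 3*(-85))) = 434637 + 1/(239185 + (-51 - 255)) = 434637 + 1/(239185 - 306) = 434637 + 1/238879 = 103825651924/238879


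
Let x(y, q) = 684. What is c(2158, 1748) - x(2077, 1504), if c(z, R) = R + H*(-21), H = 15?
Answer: 749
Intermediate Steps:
c(z, R) = -315 + R (c(z, R) = R + 15*(-21) = R - 315 = -315 + R)
c(2158, 1748) - x(2077, 1504) = (-315 + 1748) - 1*684 = 1433 - 684 = 749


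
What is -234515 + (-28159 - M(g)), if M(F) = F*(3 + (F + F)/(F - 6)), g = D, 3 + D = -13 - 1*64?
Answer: -11278262/43 ≈ -2.6229e+5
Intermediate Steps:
D = -80 (D = -3 + (-13 - 1*64) = -3 + (-13 - 64) = -3 - 77 = -80)
g = -80
M(F) = F*(3 + 2*F/(-6 + F)) (M(F) = F*(3 + (2*F)/(-6 + F)) = F*(3 + 2*F/(-6 + F)))
-234515 + (-28159 - M(g)) = -234515 + (-28159 - (-80)*(-18 + 5*(-80))/(-6 - 80)) = -234515 + (-28159 - (-80)*(-18 - 400)/(-86)) = -234515 + (-28159 - (-80)*(-1)*(-418)/86) = -234515 + (-28159 - 1*(-16720/43)) = -234515 + (-28159 + 16720/43) = -234515 - 1194117/43 = -11278262/43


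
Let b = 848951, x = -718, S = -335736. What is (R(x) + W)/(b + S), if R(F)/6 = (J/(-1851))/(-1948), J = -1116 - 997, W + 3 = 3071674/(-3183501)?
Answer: -7592124983179/981857479435154970 ≈ -7.7324e-6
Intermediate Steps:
W = -12622177/3183501 (W = -3 + 3071674/(-3183501) = -3 + 3071674*(-1/3183501) = -3 - 3071674/3183501 = -12622177/3183501 ≈ -3.9649)
J = -2113
R(F) = -2113/600958 (R(F) = 6*(-2113/(-1851)/(-1948)) = 6*(-2113*(-1/1851)*(-1/1948)) = 6*((2113/1851)*(-1/1948)) = 6*(-2113/3605748) = -2113/600958)
(R(x) + W)/(b + S) = (-2113/600958 - 12622177/3183501)/(848951 - 335736) = -7592124983179/1913150393958/513215 = -7592124983179/1913150393958*1/513215 = -7592124983179/981857479435154970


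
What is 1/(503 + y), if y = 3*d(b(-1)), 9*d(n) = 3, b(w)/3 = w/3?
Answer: 1/504 ≈ 0.0019841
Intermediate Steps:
b(w) = w (b(w) = 3*(w/3) = w)
d(n) = 1/3 (d(n) = (1/9)*3 = 1/3)
y = 1 (y = 3*(1/3) = 1)
1/(503 + y) = 1/(503 + 1) = 1/504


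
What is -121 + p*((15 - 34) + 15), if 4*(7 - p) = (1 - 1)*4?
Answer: -149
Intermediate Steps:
p = 7 (p = 7 - (1 - 1)*4/4 = 7 - 0*4 = 7 - 1/4*0 = 7 + 0 = 7)
-121 + p*((15 - 34) + 15) = -121 + 7*((15 - 34) + 15) = -121 + 7*(-19 + 15) = -121 + 7*(-4) = -121 - 28 = -149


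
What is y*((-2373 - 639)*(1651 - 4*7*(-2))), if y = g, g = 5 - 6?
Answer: 5141484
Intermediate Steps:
g = -1
y = -1
y*((-2373 - 639)*(1651 - 4*7*(-2))) = -(-2373 - 639)*(1651 - 4*7*(-2)) = -(-3012)*(1651 - 28*(-2)) = -(-3012)*(1651 + 56) = -(-3012)*1707 = -1*(-5141484) = 5141484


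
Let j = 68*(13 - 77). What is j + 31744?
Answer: 27392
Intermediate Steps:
j = -4352 (j = 68*(-64) = -4352)
j + 31744 = -4352 + 31744 = 27392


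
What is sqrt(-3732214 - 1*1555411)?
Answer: 5*I*sqrt(211505) ≈ 2299.5*I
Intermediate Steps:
sqrt(-3732214 - 1*1555411) = sqrt(-3732214 - 1555411) = sqrt(-5287625) = 5*I*sqrt(211505)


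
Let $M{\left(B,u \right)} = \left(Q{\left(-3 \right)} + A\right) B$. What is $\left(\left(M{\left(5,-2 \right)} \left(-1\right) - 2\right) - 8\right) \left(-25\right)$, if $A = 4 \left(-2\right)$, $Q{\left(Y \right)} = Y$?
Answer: $-1125$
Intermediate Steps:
$A = -8$
$M{\left(B,u \right)} = - 11 B$ ($M{\left(B,u \right)} = \left(-3 - 8\right) B = - 11 B$)
$\left(\left(M{\left(5,-2 \right)} \left(-1\right) - 2\right) - 8\right) \left(-25\right) = \left(\left(\left(-11\right) 5 \left(-1\right) - 2\right) - 8\right) \left(-25\right) = \left(\left(\left(-55\right) \left(-1\right) - 2\right) - 8\right) \left(-25\right) = \left(\left(55 - 2\right) - 8\right) \left(-25\right) = \left(53 - 8\right) \left(-25\right) = 45 \left(-25\right) = -1125$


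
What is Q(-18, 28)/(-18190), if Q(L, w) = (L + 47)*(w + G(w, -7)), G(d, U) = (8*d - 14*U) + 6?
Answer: -5162/9095 ≈ -0.56756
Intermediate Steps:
G(d, U) = 6 - 14*U + 8*d (G(d, U) = (-14*U + 8*d) + 6 = 6 - 14*U + 8*d)
Q(L, w) = (47 + L)*(104 + 9*w) (Q(L, w) = (L + 47)*(w + (6 - 14*(-7) + 8*w)) = (47 + L)*(w + (6 + 98 + 8*w)) = (47 + L)*(w + (104 + 8*w)) = (47 + L)*(104 + 9*w))
Q(-18, 28)/(-18190) = (4888 + 104*(-18) + 423*28 + 9*(-18)*28)/(-18190) = (4888 - 1872 + 11844 - 4536)*(-1/18190) = 10324*(-1/18190) = -5162/9095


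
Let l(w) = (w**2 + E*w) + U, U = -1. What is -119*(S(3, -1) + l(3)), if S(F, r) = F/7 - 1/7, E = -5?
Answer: 799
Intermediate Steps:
S(F, r) = -1/7 + F/7 (S(F, r) = F*(1/7) - 1*1/7 = F/7 - 1/7 = -1/7 + F/7)
l(w) = -1 + w**2 - 5*w (l(w) = (w**2 - 5*w) - 1 = -1 + w**2 - 5*w)
-119*(S(3, -1) + l(3)) = -119*((-1/7 + (1/7)*3) + (-1 + 3**2 - 5*3)) = -119*((-1/7 + 3/7) + (-1 + 9 - 15)) = -119*(2/7 - 7) = -119*(-47/7) = 799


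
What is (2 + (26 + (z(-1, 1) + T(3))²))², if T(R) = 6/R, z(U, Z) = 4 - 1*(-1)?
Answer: 5929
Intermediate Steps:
z(U, Z) = 5 (z(U, Z) = 4 + 1 = 5)
(2 + (26 + (z(-1, 1) + T(3))²))² = (2 + (26 + (5 + 6/3)²))² = (2 + (26 + (5 + 6*(⅓))²))² = (2 + (26 + (5 + 2)²))² = (2 + (26 + 7²))² = (2 + (26 + 49))² = (2 + 75)² = 77² = 5929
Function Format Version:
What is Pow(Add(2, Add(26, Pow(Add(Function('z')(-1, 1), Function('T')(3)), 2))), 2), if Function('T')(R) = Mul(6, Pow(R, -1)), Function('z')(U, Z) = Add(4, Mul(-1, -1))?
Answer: 5929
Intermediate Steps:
Function('z')(U, Z) = 5 (Function('z')(U, Z) = Add(4, 1) = 5)
Pow(Add(2, Add(26, Pow(Add(Function('z')(-1, 1), Function('T')(3)), 2))), 2) = Pow(Add(2, Add(26, Pow(Add(5, Mul(6, Pow(3, -1))), 2))), 2) = Pow(Add(2, Add(26, Pow(Add(5, Mul(6, Rational(1, 3))), 2))), 2) = Pow(Add(2, Add(26, Pow(Add(5, 2), 2))), 2) = Pow(Add(2, Add(26, Pow(7, 2))), 2) = Pow(Add(2, Add(26, 49)), 2) = Pow(Add(2, 75), 2) = Pow(77, 2) = 5929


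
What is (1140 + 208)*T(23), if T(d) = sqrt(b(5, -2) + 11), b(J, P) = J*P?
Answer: 1348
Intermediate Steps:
T(d) = 1 (T(d) = sqrt(5*(-2) + 11) = sqrt(-10 + 11) = sqrt(1) = 1)
(1140 + 208)*T(23) = (1140 + 208)*1 = 1348*1 = 1348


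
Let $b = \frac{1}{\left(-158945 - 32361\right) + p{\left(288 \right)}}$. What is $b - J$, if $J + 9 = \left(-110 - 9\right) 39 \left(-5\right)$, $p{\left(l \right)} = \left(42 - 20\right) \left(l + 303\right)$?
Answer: $- \frac{4135939585}{178304} \approx -23196.0$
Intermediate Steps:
$p{\left(l \right)} = 6666 + 22 l$ ($p{\left(l \right)} = 22 \left(303 + l\right) = 6666 + 22 l$)
$b = - \frac{1}{178304}$ ($b = \frac{1}{\left(-158945 - 32361\right) + \left(6666 + 22 \cdot 288\right)} = \frac{1}{\left(-158945 - 32361\right) + \left(6666 + 6336\right)} = \frac{1}{-191306 + 13002} = \frac{1}{-178304} = - \frac{1}{178304} \approx -5.6084 \cdot 10^{-6}$)
$J = 23196$ ($J = -9 + \left(-110 - 9\right) 39 \left(-5\right) = -9 + \left(-119\right) 39 \left(-5\right) = -9 - -23205 = -9 + 23205 = 23196$)
$b - J = - \frac{1}{178304} - 23196 = - \frac{4135939585}{178304}$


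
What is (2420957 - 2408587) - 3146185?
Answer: -3133815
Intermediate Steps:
(2420957 - 2408587) - 3146185 = 12370 - 3146185 = -3133815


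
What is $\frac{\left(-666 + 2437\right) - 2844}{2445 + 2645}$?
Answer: $- \frac{1073}{5090} \approx -0.21081$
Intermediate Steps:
$\frac{\left(-666 + 2437\right) - 2844}{2445 + 2645} = \frac{1771 - 2844}{5090} = \left(-1073\right) \frac{1}{5090} = - \frac{1073}{5090}$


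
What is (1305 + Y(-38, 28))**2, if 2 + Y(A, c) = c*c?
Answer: 4355569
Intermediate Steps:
Y(A, c) = -2 + c**2 (Y(A, c) = -2 + c*c = -2 + c**2)
(1305 + Y(-38, 28))**2 = (1305 + (-2 + 28**2))**2 = (1305 + (-2 + 784))**2 = (1305 + 782)**2 = 2087**2 = 4355569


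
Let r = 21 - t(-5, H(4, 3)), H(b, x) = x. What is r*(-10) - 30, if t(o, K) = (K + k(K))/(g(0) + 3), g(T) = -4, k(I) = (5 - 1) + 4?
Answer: -350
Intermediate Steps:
k(I) = 8 (k(I) = 4 + 4 = 8)
t(o, K) = -8 - K (t(o, K) = (K + 8)/(-4 + 3) = (8 + K)/(-1) = (8 + K)*(-1) = -8 - K)
r = 32 (r = 21 - (-8 - 1*3) = 21 - (-8 - 3) = 21 - 1*(-11) = 21 + 11 = 32)
r*(-10) - 30 = 32*(-10) - 30 = -320 - 30 = -350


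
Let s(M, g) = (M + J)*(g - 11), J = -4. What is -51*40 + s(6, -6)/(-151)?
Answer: -308006/151 ≈ -2039.8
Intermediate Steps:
s(M, g) = (-11 + g)*(-4 + M) (s(M, g) = (M - 4)*(g - 11) = (-4 + M)*(-11 + g) = (-11 + g)*(-4 + M))
-51*40 + s(6, -6)/(-151) = -51*40 + (44 - 11*6 - 4*(-6) + 6*(-6))/(-151) = -2040 + (44 - 66 + 24 - 36)*(-1/151) = -2040 - 34*(-1/151) = -2040 + 34/151 = -308006/151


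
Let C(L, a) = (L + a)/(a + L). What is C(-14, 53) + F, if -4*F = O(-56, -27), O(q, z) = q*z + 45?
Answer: -1553/4 ≈ -388.25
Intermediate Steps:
C(L, a) = 1 (C(L, a) = (L + a)/(L + a) = 1)
O(q, z) = 45 + q*z
F = -1557/4 (F = -(45 - 56*(-27))/4 = -(45 + 1512)/4 = -1/4*1557 = -1557/4 ≈ -389.25)
C(-14, 53) + F = 1 - 1557/4 = -1553/4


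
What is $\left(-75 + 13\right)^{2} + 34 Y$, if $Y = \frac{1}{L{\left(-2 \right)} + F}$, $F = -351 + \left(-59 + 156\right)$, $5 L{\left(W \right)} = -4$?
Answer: $\frac{2448543}{637} \approx 3843.9$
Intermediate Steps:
$L{\left(W \right)} = - \frac{4}{5}$ ($L{\left(W \right)} = \frac{1}{5} \left(-4\right) = - \frac{4}{5}$)
$F = -254$ ($F = -351 + 97 = -254$)
$Y = - \frac{5}{1274}$ ($Y = \frac{1}{- \frac{4}{5} - 254} = \frac{1}{- \frac{1274}{5}} = - \frac{5}{1274} \approx -0.0039246$)
$\left(-75 + 13\right)^{2} + 34 Y = \left(-75 + 13\right)^{2} + 34 \left(- \frac{5}{1274}\right) = \left(-62\right)^{2} - \frac{85}{637} = 3844 - \frac{85}{637} = \frac{2448543}{637}$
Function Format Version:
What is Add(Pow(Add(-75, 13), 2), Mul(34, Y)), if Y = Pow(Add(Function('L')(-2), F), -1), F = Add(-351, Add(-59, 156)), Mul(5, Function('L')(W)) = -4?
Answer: Rational(2448543, 637) ≈ 3843.9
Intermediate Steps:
Function('L')(W) = Rational(-4, 5) (Function('L')(W) = Mul(Rational(1, 5), -4) = Rational(-4, 5))
F = -254 (F = Add(-351, 97) = -254)
Y = Rational(-5, 1274) (Y = Pow(Add(Rational(-4, 5), -254), -1) = Pow(Rational(-1274, 5), -1) = Rational(-5, 1274) ≈ -0.0039246)
Add(Pow(Add(-75, 13), 2), Mul(34, Y)) = Add(Pow(Add(-75, 13), 2), Mul(34, Rational(-5, 1274))) = Add(Pow(-62, 2), Rational(-85, 637)) = Add(3844, Rational(-85, 637)) = Rational(2448543, 637)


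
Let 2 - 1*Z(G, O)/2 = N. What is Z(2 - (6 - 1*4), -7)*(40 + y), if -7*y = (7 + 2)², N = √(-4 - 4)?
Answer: 796/7 - 796*I*√2/7 ≈ 113.71 - 160.82*I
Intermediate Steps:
N = 2*I*√2 (N = √(-8) = 2*I*√2 ≈ 2.8284*I)
y = -81/7 (y = -(7 + 2)²/7 = -⅐*9² = -⅐*81 = -81/7 ≈ -11.571)
Z(G, O) = 4 - 4*I*√2
Z(2 - (6 - 1*4), -7)*(40 + y) = (4 - 4*I*√2)*(40 - 81/7) = (4 - 4*I*√2)*(199/7) = 796/7 - 796*I*√2/7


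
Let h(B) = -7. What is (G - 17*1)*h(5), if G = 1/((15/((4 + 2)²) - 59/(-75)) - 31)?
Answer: 152263/1277 ≈ 119.23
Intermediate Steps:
G = -300/8939 (G = 1/((15/(6²) - 59*(-1/75)) - 31) = 1/((15/36 + 59/75) - 31) = 1/((15*(1/36) + 59/75) - 31) = 1/((5/12 + 59/75) - 31) = 1/(361/300 - 31) = 1/(-8939/300) = -300/8939 ≈ -0.033561)
(G - 17*1)*h(5) = (-300/8939 - 17*1)*(-7) = (-300/8939 - 17)*(-7) = -152263/8939*(-7) = 152263/1277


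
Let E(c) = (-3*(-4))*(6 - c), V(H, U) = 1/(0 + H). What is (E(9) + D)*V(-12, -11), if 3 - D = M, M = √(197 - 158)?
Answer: 11/4 + √39/12 ≈ 3.2704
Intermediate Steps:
M = √39 ≈ 6.2450
D = 3 - √39 ≈ -3.2450
V(H, U) = 1/H
E(c) = 72 - 12*c (E(c) = 12*(6 - c) = 72 - 12*c)
(E(9) + D)*V(-12, -11) = ((72 - 12*9) + (3 - √39))/(-12) = ((72 - 108) + (3 - √39))*(-1/12) = (-36 + (3 - √39))*(-1/12) = (-33 - √39)*(-1/12) = 11/4 + √39/12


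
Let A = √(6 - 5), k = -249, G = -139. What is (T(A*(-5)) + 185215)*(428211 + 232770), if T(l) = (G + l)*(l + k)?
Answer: 146599636971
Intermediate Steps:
A = 1 (A = √1 = 1)
T(l) = (-249 + l)*(-139 + l) (T(l) = (-139 + l)*(l - 249) = (-139 + l)*(-249 + l) = (-249 + l)*(-139 + l))
(T(A*(-5)) + 185215)*(428211 + 232770) = ((34611 + (1*(-5))² - 388*(-5)) + 185215)*(428211 + 232770) = ((34611 + (-5)² - 388*(-5)) + 185215)*660981 = ((34611 + 25 + 1940) + 185215)*660981 = (36576 + 185215)*660981 = 221791*660981 = 146599636971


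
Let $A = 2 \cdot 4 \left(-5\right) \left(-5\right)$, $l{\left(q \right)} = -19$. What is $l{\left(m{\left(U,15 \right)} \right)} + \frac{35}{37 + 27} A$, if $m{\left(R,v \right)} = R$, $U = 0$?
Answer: $\frac{723}{8} \approx 90.375$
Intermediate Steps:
$A = 200$ ($A = 8 \left(-5\right) \left(-5\right) = \left(-40\right) \left(-5\right) = 200$)
$l{\left(m{\left(U,15 \right)} \right)} + \frac{35}{37 + 27} A = -19 + \frac{35}{37 + 27} \cdot 200 = -19 + \frac{35}{64} \cdot 200 = -19 + \frac{875}{8} = \frac{723}{8}$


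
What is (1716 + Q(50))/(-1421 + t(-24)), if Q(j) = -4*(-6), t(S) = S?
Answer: -348/289 ≈ -1.2042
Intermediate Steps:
Q(j) = 24
(1716 + Q(50))/(-1421 + t(-24)) = (1716 + 24)/(-1421 - 24) = 1740/(-1445) = 1740*(-1/1445) = -348/289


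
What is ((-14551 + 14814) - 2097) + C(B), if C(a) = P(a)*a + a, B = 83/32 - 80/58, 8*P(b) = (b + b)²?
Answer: -2928015118217/1598357504 ≈ -1831.9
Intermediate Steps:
P(b) = b²/2 (P(b) = (b + b)²/8 = (2*b)²/8 = (4*b²)/8 = b²/2)
B = 1127/928 (B = 83*(1/32) - 80*1/58 = 83/32 - 40/29 = 1127/928 ≈ 1.2144)
C(a) = a + a³/2 (C(a) = (a²/2)*a + a = a³/2 + a = a + a³/2)
((-14551 + 14814) - 2097) + C(B) = ((-14551 + 14814) - 2097) + (1127/928 + (1127/928)³/2) = (263 - 2097) + (1127/928 + (½)*(1431435383/799178752)) = -1834 + (1127/928 + 1431435383/1598357504) = -1834 + 3372544119/1598357504 = -2928015118217/1598357504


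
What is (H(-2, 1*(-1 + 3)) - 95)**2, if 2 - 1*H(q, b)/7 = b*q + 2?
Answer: 4489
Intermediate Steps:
H(q, b) = -7*b*q (H(q, b) = 14 - 7*(b*q + 2) = 14 - 7*(2 + b*q) = 14 + (-14 - 7*b*q) = -7*b*q)
(H(-2, 1*(-1 + 3)) - 95)**2 = (-7*1*(-1 + 3)*(-2) - 95)**2 = (-7*1*2*(-2) - 95)**2 = (-7*2*(-2) - 95)**2 = (28 - 95)**2 = (-67)**2 = 4489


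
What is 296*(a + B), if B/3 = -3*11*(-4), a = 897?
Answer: 382728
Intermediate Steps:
B = 396 (B = 3*(-3*11*(-4)) = 3*(-33*(-4)) = 3*132 = 396)
296*(a + B) = 296*(897 + 396) = 296*1293 = 382728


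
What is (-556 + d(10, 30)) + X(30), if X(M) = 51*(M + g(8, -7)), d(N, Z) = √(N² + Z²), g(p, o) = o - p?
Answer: 209 + 10*√10 ≈ 240.62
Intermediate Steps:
X(M) = -765 + 51*M (X(M) = 51*(M + (-7 - 1*8)) = 51*(M + (-7 - 8)) = 51*(M - 15) = 51*(-15 + M) = -765 + 51*M)
(-556 + d(10, 30)) + X(30) = (-556 + √(10² + 30²)) + (-765 + 51*30) = (-556 + √(100 + 900)) + (-765 + 1530) = (-556 + √1000) + 765 = (-556 + 10*√10) + 765 = 209 + 10*√10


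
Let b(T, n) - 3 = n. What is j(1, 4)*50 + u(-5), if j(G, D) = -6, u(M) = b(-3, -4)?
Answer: -301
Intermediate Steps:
b(T, n) = 3 + n
u(M) = -1 (u(M) = 3 - 4 = -1)
j(1, 4)*50 + u(-5) = -6*50 - 1 = -300 - 1 = -301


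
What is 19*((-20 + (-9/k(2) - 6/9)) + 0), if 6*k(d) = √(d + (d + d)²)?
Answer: -1178/3 - 171*√2 ≈ -634.50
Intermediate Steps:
k(d) = √(d + 4*d²)/6 (k(d) = √(d + (d + d)²)/6 = √(d + (2*d)²)/6 = √(d + 4*d²)/6)
19*((-20 + (-9/k(2) - 6/9)) + 0) = 19*((-20 + (-9*3*√2/√(1 + 4*2) - 6/9)) + 0) = 19*((-20 + (-9*3*√2/√(1 + 8) - 6*⅑)) + 0) = 19*((-20 + (-9*√2 - ⅔)) + 0) = 19*((-20 + (-⅔ - 9*√2)) + 0) = 19*((-62/3 - 9*√2) + 0) = 19*(-62/3 - 9*√2) = -1178/3 - 171*√2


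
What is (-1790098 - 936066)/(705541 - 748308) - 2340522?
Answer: -100094378210/42767 ≈ -2.3405e+6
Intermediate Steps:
(-1790098 - 936066)/(705541 - 748308) - 2340522 = -2726164/(-42767) - 2340522 = -2726164*(-1/42767) - 2340522 = 2726164/42767 - 2340522 = -100094378210/42767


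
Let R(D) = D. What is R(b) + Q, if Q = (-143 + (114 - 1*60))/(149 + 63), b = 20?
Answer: 4151/212 ≈ 19.580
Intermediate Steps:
Q = -89/212 (Q = (-143 + (114 - 60))/212 = (-143 + 54)*(1/212) = -89*1/212 = -89/212 ≈ -0.41981)
R(b) + Q = 20 - 89/212 = 4151/212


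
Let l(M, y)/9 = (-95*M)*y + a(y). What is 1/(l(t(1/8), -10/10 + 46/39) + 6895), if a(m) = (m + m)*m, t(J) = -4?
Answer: 169/1269093 ≈ 0.00013317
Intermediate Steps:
a(m) = 2*m² (a(m) = (2*m)*m = 2*m²)
l(M, y) = 18*y² - 855*M*y (l(M, y) = 9*((-95*M)*y + 2*y²) = 9*(-95*M*y + 2*y²) = 9*(2*y² - 95*M*y) = 18*y² - 855*M*y)
1/(l(t(1/8), -10/10 + 46/39) + 6895) = 1/(9*(-10/10 + 46/39)*(-95*(-4) + 2*(-10/10 + 46/39)) + 6895) = 1/(9*(-10*⅒ + 46*(1/39))*(380 + 2*(-10*⅒ + 46*(1/39))) + 6895) = 1/(9*(-1 + 46/39)*(380 + 2*(-1 + 46/39)) + 6895) = 1/(9*(7/39)*(380 + 2*(7/39)) + 6895) = 1/(9*(7/39)*(380 + 14/39) + 6895) = 1/(9*(7/39)*(14834/39) + 6895) = 1/(103838/169 + 6895) = 1/(1269093/169) = 169/1269093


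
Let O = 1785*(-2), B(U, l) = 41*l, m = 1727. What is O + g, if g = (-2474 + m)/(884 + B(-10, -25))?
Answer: -167541/47 ≈ -3564.7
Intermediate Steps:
O = -3570
g = 249/47 (g = (-2474 + 1727)/(884 + 41*(-25)) = -747/(884 - 1025) = -747/(-141) = -747*(-1/141) = 249/47 ≈ 5.2979)
O + g = -3570 + 249/47 = -167541/47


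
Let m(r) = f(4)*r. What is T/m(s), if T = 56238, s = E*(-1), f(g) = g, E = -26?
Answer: 2163/4 ≈ 540.75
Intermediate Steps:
s = 26 (s = -26*(-1) = 26)
m(r) = 4*r
T/m(s) = 56238/((4*26)) = 56238/104 = 56238*(1/104) = 2163/4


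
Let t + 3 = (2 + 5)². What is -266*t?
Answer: -12236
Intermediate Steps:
t = 46 (t = -3 + (2 + 5)² = -3 + 7² = -3 + 49 = 46)
-266*t = -266*46 = -12236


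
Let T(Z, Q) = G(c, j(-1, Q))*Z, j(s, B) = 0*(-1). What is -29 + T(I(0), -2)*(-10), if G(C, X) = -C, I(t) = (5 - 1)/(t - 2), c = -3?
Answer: 31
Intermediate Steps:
j(s, B) = 0
I(t) = 4/(-2 + t)
T(Z, Q) = 3*Z (T(Z, Q) = (-1*(-3))*Z = 3*Z)
-29 + T(I(0), -2)*(-10) = -29 + (3*(4/(-2 + 0)))*(-10) = -29 + (3*(4/(-2)))*(-10) = -29 + (3*(4*(-½)))*(-10) = -29 + (3*(-2))*(-10) = -29 - 6*(-10) = -29 + 60 = 31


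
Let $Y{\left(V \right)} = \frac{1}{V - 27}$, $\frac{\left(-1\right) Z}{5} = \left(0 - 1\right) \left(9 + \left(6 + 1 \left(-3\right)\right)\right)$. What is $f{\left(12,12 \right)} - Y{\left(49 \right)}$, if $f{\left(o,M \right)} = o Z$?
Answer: $\frac{15839}{22} \approx 719.95$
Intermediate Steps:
$Z = 60$ ($Z = - 5 \left(0 - 1\right) \left(9 + \left(6 + 1 \left(-3\right)\right)\right) = - 5 \left(- (9 + \left(6 - 3\right))\right) = - 5 \left(- (9 + 3)\right) = - 5 \left(\left(-1\right) 12\right) = \left(-5\right) \left(-12\right) = 60$)
$Y{\left(V \right)} = \frac{1}{-27 + V}$
$f{\left(o,M \right)} = 60 o$ ($f{\left(o,M \right)} = o 60 = 60 o$)
$f{\left(12,12 \right)} - Y{\left(49 \right)} = 60 \cdot 12 - \frac{1}{-27 + 49} = 720 - \frac{1}{22} = \frac{15839}{22}$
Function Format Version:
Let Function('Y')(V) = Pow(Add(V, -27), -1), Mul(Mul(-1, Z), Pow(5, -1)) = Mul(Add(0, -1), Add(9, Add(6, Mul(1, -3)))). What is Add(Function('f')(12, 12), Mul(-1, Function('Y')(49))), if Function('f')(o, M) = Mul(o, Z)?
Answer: Rational(15839, 22) ≈ 719.95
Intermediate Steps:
Z = 60 (Z = Mul(-5, Mul(Add(0, -1), Add(9, Add(6, Mul(1, -3))))) = Mul(-5, Mul(-1, Add(9, Add(6, -3)))) = Mul(-5, Mul(-1, Add(9, 3))) = Mul(-5, Mul(-1, 12)) = Mul(-5, -12) = 60)
Function('Y')(V) = Pow(Add(-27, V), -1)
Function('f')(o, M) = Mul(60, o) (Function('f')(o, M) = Mul(o, 60) = Mul(60, o))
Add(Function('f')(12, 12), Mul(-1, Function('Y')(49))) = Add(Mul(60, 12), Mul(-1, Pow(Add(-27, 49), -1))) = Add(720, Mul(-1, Pow(22, -1))) = Add(720, Mul(-1, Rational(1, 22))) = Add(720, Rational(-1, 22)) = Rational(15839, 22)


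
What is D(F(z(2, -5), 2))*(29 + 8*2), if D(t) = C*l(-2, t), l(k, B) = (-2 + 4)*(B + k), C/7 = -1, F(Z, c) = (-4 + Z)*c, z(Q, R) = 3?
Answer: 2520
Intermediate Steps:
F(Z, c) = c*(-4 + Z)
C = -7 (C = 7*(-1) = -7)
l(k, B) = 2*B + 2*k (l(k, B) = 2*(B + k) = 2*B + 2*k)
D(t) = 28 - 14*t (D(t) = -7*(2*t + 2*(-2)) = -7*(2*t - 4) = -7*(-4 + 2*t) = 28 - 14*t)
D(F(z(2, -5), 2))*(29 + 8*2) = (28 - 28*(-4 + 3))*(29 + 8*2) = (28 - 28*(-1))*(29 + 16) = (28 - 14*(-2))*45 = (28 + 28)*45 = 56*45 = 2520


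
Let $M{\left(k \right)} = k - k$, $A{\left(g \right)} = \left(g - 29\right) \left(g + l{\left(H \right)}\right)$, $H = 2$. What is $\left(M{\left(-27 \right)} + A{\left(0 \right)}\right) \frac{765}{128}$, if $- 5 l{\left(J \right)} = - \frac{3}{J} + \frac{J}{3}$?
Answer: $- \frac{7395}{256} \approx -28.887$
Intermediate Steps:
$l{\left(J \right)} = - \frac{J}{15} + \frac{3}{5 J}$ ($l{\left(J \right)} = - \frac{- \frac{3}{J} + \frac{J}{3}}{5} = - \frac{J}{15} + \frac{3}{5 J}$)
$A{\left(g \right)} = \left(-29 + g\right) \left(\frac{1}{6} + g\right)$ ($A{\left(g \right)} = \left(g - 29\right) \left(g + \frac{9 - 2^{2}}{15 \cdot 2}\right) = \left(-29 + g\right) \left(g + \frac{1}{15} \cdot \frac{1}{2} \left(9 - 4\right)\right) = \left(-29 + g\right) \left(g + \frac{1}{15} \cdot \frac{1}{2} \cdot 5\right) = \left(-29 + g\right) \left(g + \frac{1}{6}\right) = \left(-29 + g\right) \left(\frac{1}{6} + g\right)$)
$M{\left(k \right)} = 0$
$\left(M{\left(-27 \right)} + A{\left(0 \right)}\right) \frac{765}{128} = \left(0 - \left(\frac{29}{6} - 0^{2}\right)\right) \frac{765}{128} = \left(0 + \left(- \frac{29}{6} + 0 + 0\right)\right) 765 \cdot \frac{1}{128} = \left(0 - \frac{29}{6}\right) \frac{765}{128} = \left(- \frac{29}{6}\right) \frac{765}{128} = - \frac{7395}{256}$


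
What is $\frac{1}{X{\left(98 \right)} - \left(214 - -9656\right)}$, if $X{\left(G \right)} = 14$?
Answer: $- \frac{1}{9856} \approx -0.00010146$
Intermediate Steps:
$\frac{1}{X{\left(98 \right)} - \left(214 - -9656\right)} = \frac{1}{14 - \left(214 - -9656\right)} = \frac{1}{14 - 9870} = \frac{1}{-9856} = - \frac{1}{9856}$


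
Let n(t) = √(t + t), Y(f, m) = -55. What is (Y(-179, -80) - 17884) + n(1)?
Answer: -17939 + √2 ≈ -17938.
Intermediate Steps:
n(t) = √2*√t (n(t) = √(2*t) = √2*√t)
(Y(-179, -80) - 17884) + n(1) = (-55 - 17884) + √2*√1 = -17939 + √2*1 = -17939 + √2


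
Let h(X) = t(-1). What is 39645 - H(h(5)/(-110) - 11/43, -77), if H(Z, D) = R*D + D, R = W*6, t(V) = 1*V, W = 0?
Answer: 39722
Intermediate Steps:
t(V) = V
h(X) = -1
R = 0 (R = 0*6 = 0)
H(Z, D) = D (H(Z, D) = 0*D + D = 0 + D = D)
39645 - H(h(5)/(-110) - 11/43, -77) = 39645 - 1*(-77) = 39645 + 77 = 39722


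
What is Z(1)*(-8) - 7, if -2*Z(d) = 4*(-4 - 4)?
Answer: -135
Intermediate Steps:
Z(d) = 16 (Z(d) = -2*(-4 - 4) = -2*(-8) = -½*(-32) = 16)
Z(1)*(-8) - 7 = 16*(-8) - 7 = -128 - 7 = -135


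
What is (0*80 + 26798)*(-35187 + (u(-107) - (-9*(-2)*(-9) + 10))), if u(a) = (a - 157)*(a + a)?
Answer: 575111878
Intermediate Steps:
u(a) = 2*a*(-157 + a) (u(a) = (-157 + a)*(2*a) = 2*a*(-157 + a))
(0*80 + 26798)*(-35187 + (u(-107) - (-9*(-2)*(-9) + 10))) = (0*80 + 26798)*(-35187 + (2*(-107)*(-157 - 107) - (-9*(-2)*(-9) + 10))) = (0 + 26798)*(-35187 + (2*(-107)*(-264) - (18*(-9) + 10))) = 26798*(-35187 + (56496 - (-162 + 10))) = 26798*(-35187 + (56496 - 1*(-152))) = 26798*(-35187 + (56496 + 152)) = 26798*(-35187 + 56648) = 26798*21461 = 575111878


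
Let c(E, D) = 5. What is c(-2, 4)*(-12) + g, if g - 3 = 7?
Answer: -50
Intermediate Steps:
g = 10 (g = 3 + 7 = 10)
c(-2, 4)*(-12) + g = 5*(-12) + 10 = -60 + 10 = -50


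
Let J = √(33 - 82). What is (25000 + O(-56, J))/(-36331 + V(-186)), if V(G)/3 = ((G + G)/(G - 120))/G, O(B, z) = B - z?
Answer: -636072/926441 + 357*I/1852882 ≈ -0.68658 + 0.00019267*I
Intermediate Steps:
J = 7*I (J = √(-49) = 7*I ≈ 7.0*I)
V(G) = 6/(-120 + G) (V(G) = 3*(((G + G)/(G - 120))/G) = 3*(((2*G)/(-120 + G))/G) = 3*((2*G/(-120 + G))/G) = 3*(2/(-120 + G)) = 6/(-120 + G))
(25000 + O(-56, J))/(-36331 + V(-186)) = (25000 + (-56 - 7*I))/(-36331 + 6/(-120 - 186)) = (25000 + (-56 - 7*I))/(-36331 + 6/(-306)) = (24944 - 7*I)/(-36331 + 6*(-1/306)) = (24944 - 7*I)/(-36331 - 1/51) = (24944 - 7*I)/(-1852882/51) = (24944 - 7*I)*(-51/1852882) = -636072/926441 + 357*I/1852882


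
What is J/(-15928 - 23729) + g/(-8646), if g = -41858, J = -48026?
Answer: 115288639/19048579 ≈ 6.0523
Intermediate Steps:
J/(-15928 - 23729) + g/(-8646) = -48026/(-15928 - 23729) - 41858/(-8646) = -48026/(-39657) - 41858*(-1/8646) = -48026*(-1/39657) + 20929/4323 = 48026/39657 + 20929/4323 = 115288639/19048579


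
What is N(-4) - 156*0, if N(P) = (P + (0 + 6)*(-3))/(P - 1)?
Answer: 22/5 ≈ 4.4000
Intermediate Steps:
N(P) = (-18 + P)/(-1 + P) (N(P) = (P + 6*(-3))/(-1 + P) = (P - 18)/(-1 + P) = (-18 + P)/(-1 + P))
N(-4) - 156*0 = (-18 - 4)/(-1 - 4) - 156*0 = -22/(-5) + 0 = -⅕*(-22) + 0 = 22/5 + 0 = 22/5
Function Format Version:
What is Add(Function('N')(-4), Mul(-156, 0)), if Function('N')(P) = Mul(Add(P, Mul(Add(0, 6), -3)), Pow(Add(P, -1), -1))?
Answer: Rational(22, 5) ≈ 4.4000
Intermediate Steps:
Function('N')(P) = Mul(Pow(Add(-1, P), -1), Add(-18, P)) (Function('N')(P) = Mul(Add(P, Mul(6, -3)), Pow(Add(-1, P), -1)) = Mul(Add(P, -18), Pow(Add(-1, P), -1)) = Mul(Add(-18, P), Pow(Add(-1, P), -1)) = Mul(Pow(Add(-1, P), -1), Add(-18, P)))
Add(Function('N')(-4), Mul(-156, 0)) = Add(Mul(Pow(Add(-1, -4), -1), Add(-18, -4)), Mul(-156, 0)) = Add(Mul(Pow(-5, -1), -22), 0) = Add(Mul(Rational(-1, 5), -22), 0) = Add(Rational(22, 5), 0) = Rational(22, 5)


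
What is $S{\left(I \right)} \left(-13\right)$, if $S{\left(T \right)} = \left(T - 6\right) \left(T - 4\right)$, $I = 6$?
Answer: $0$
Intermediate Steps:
$S{\left(T \right)} = \left(-6 + T\right) \left(-4 + T\right)$
$S{\left(I \right)} \left(-13\right) = \left(24 + 6^{2} - 60\right) \left(-13\right) = \left(24 + 36 - 60\right) \left(-13\right) = 0 \left(-13\right) = 0$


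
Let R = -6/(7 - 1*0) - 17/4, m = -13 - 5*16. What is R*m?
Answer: 13299/28 ≈ 474.96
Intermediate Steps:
m = -93 (m = -13 - 80 = -93)
R = -143/28 (R = -6/(7 + 0) - 17*¼ = -6/7 - 17/4 = -143/28 ≈ -5.1071)
R*m = -143/28*(-93) = 13299/28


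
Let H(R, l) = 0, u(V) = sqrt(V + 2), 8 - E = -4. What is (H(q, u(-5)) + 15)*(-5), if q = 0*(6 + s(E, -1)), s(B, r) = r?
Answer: -75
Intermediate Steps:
E = 12 (E = 8 - 1*(-4) = 8 + 4 = 12)
q = 0 (q = 0*(6 - 1) = 0*5 = 0)
u(V) = sqrt(2 + V)
(H(q, u(-5)) + 15)*(-5) = (0 + 15)*(-5) = 15*(-5) = -75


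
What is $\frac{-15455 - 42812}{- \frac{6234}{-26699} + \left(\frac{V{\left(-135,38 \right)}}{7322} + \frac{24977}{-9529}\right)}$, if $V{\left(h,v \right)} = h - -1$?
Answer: $\frac{54270610775858477}{2240946368214} \approx 24218.0$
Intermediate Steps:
$V{\left(h,v \right)} = 1 + h$ ($V{\left(h,v \right)} = h + 1 = 1 + h$)
$\frac{-15455 - 42812}{- \frac{6234}{-26699} + \left(\frac{V{\left(-135,38 \right)}}{7322} + \frac{24977}{-9529}\right)} = \frac{-15455 - 42812}{- \frac{6234}{-26699} + \left(\frac{1 - 135}{7322} + \frac{24977}{-9529}\right)} = - \frac{58267}{\left(-6234\right) \left(- \frac{1}{26699}\right) + \left(\left(-134\right) \frac{1}{7322} + 24977 \left(- \frac{1}{9529}\right)\right)} = - \frac{58267}{\frac{6234}{26699} - \frac{92079240}{34885669}} = - \frac{58267}{- \frac{2240946368214}{931412476631}} = \left(-58267\right) \left(- \frac{931412476631}{2240946368214}\right) = \frac{54270610775858477}{2240946368214}$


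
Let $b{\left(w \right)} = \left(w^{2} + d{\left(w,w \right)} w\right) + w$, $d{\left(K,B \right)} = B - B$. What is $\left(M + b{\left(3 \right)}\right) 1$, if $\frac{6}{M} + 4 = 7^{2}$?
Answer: $\frac{182}{15} \approx 12.133$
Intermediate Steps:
$M = \frac{2}{15}$ ($M = \frac{6}{-4 + 7^{2}} = \frac{6}{-4 + 49} = \frac{6}{45} = 6 \cdot \frac{1}{45} = \frac{2}{15} \approx 0.13333$)
$d{\left(K,B \right)} = 0$
$b{\left(w \right)} = w + w^{2}$ ($b{\left(w \right)} = \left(w^{2} + 0 w\right) + w = \left(w^{2} + 0\right) + w = w^{2} + w = w + w^{2}$)
$\left(M + b{\left(3 \right)}\right) 1 = \left(\frac{2}{15} + 3 \left(1 + 3\right)\right) 1 = \left(\frac{2}{15} + 3 \cdot 4\right) 1 = \left(\frac{2}{15} + 12\right) 1 = \frac{182}{15} \cdot 1 = \frac{182}{15}$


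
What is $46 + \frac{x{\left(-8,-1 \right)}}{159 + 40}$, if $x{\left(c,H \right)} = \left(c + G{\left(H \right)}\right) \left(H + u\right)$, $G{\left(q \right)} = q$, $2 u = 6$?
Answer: $\frac{9136}{199} \approx 45.91$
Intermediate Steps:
$u = 3$ ($u = \frac{1}{2} \cdot 6 = 3$)
$x{\left(c,H \right)} = \left(3 + H\right) \left(H + c\right)$ ($x{\left(c,H \right)} = \left(c + H\right) \left(H + 3\right) = \left(H + c\right) \left(3 + H\right) = \left(3 + H\right) \left(H + c\right)$)
$46 + \frac{x{\left(-8,-1 \right)}}{159 + 40} = 46 + \frac{\left(-1\right)^{2} + 3 \left(-1\right) + 3 \left(-8\right) - -8}{159 + 40} = 46 + \frac{1 - 3 - 24 + 8}{199} = 46 - \frac{18}{199} = \frac{9136}{199}$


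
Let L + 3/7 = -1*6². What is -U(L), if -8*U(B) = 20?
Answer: 5/2 ≈ 2.5000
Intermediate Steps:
L = -255/7 (L = -3/7 - 1*6² = -3/7 - 1*36 = -3/7 - 36 = -255/7 ≈ -36.429)
U(B) = -5/2 (U(B) = -⅛*20 = -5/2)
-U(L) = -1*(-5/2) = 5/2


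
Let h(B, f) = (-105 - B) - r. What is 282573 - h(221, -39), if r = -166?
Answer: 282733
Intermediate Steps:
h(B, f) = 61 - B (h(B, f) = (-105 - B) - 1*(-166) = (-105 - B) + 166 = 61 - B)
282573 - h(221, -39) = 282573 - (61 - 1*221) = 282573 - (61 - 221) = 282573 - 1*(-160) = 282573 + 160 = 282733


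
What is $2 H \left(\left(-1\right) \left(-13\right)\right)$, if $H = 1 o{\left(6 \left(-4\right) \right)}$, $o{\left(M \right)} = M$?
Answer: $-624$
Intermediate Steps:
$H = -24$ ($H = 1 \cdot 6 \left(-4\right) = 1 \left(-24\right) = -24$)
$2 H \left(\left(-1\right) \left(-13\right)\right) = 2 \left(-24\right) \left(\left(-1\right) \left(-13\right)\right) = \left(-48\right) 13 = -624$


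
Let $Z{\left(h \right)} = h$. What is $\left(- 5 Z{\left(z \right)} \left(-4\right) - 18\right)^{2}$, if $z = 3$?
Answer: $1764$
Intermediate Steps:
$\left(- 5 Z{\left(z \right)} \left(-4\right) - 18\right)^{2} = \left(\left(-5\right) 3 \left(-4\right) - 18\right)^{2} = \left(\left(-15\right) \left(-4\right) - 18\right)^{2} = \left(60 - 18\right)^{2} = 42^{2} = 1764$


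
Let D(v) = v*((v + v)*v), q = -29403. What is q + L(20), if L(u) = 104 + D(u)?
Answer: -13299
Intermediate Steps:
D(v) = 2*v³ (D(v) = v*((2*v)*v) = v*(2*v²) = 2*v³)
L(u) = 104 + 2*u³
q + L(20) = -29403 + (104 + 2*20³) = -29403 + (104 + 2*8000) = -29403 + (104 + 16000) = -29403 + 16104 = -13299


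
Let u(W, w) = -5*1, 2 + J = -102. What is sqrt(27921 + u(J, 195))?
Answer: 2*sqrt(6979) ≈ 167.08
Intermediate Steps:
J = -104 (J = -2 - 102 = -104)
u(W, w) = -5
sqrt(27921 + u(J, 195)) = sqrt(27921 - 5) = sqrt(27916) = 2*sqrt(6979)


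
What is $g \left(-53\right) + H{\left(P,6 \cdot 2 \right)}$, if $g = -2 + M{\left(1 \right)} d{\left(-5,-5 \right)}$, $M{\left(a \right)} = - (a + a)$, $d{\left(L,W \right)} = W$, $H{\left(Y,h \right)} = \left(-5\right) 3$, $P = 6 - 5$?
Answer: $-439$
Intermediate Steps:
$P = 1$
$H{\left(Y,h \right)} = -15$
$M{\left(a \right)} = - 2 a$
$g = 8$ ($g = -2 + \left(-2\right) 1 \left(-5\right) = -2 - -10 = -2 + 10 = 8$)
$g \left(-53\right) + H{\left(P,6 \cdot 2 \right)} = 8 \left(-53\right) - 15 = -424 - 15 = -439$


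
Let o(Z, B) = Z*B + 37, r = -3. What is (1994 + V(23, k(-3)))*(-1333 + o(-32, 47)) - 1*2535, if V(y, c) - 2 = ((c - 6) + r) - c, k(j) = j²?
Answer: -5566135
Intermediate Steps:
V(y, c) = -7 (V(y, c) = 2 + (((c - 6) - 3) - c) = 2 + (((-6 + c) - 3) - c) = 2 + ((-9 + c) - c) = 2 - 9 = -7)
o(Z, B) = 37 + B*Z (o(Z, B) = B*Z + 37 = 37 + B*Z)
(1994 + V(23, k(-3)))*(-1333 + o(-32, 47)) - 1*2535 = (1994 - 7)*(-1333 + (37 + 47*(-32))) - 1*2535 = 1987*(-1333 + (37 - 1504)) - 2535 = 1987*(-1333 - 1467) - 2535 = 1987*(-2800) - 2535 = -5563600 - 2535 = -5566135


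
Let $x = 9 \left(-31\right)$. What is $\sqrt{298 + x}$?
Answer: $\sqrt{19} \approx 4.3589$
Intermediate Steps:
$x = -279$
$\sqrt{298 + x} = \sqrt{298 - 279} = \sqrt{19}$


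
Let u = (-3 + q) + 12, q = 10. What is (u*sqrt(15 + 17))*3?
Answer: 228*sqrt(2) ≈ 322.44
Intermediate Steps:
u = 19 (u = (-3 + 10) + 12 = 7 + 12 = 19)
(u*sqrt(15 + 17))*3 = (19*sqrt(15 + 17))*3 = (19*sqrt(32))*3 = (19*(4*sqrt(2)))*3 = (76*sqrt(2))*3 = 228*sqrt(2)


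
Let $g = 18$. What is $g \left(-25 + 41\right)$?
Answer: $288$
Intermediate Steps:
$g \left(-25 + 41\right) = 18 \left(-25 + 41\right) = 18 \cdot 16 = 288$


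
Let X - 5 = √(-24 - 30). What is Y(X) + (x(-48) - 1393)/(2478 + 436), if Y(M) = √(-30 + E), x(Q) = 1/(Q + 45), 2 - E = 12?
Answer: -2090/4371 + 2*I*√10 ≈ -0.47815 + 6.3246*I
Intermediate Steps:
E = -10 (E = 2 - 1*12 = 2 - 12 = -10)
X = 5 + 3*I*√6 (X = 5 + √(-24 - 30) = 5 + √(-54) = 5 + 3*I*√6 ≈ 5.0 + 7.3485*I)
x(Q) = 1/(45 + Q)
Y(M) = 2*I*√10 (Y(M) = √(-30 - 10) = √(-40) = 2*I*√10)
Y(X) + (x(-48) - 1393)/(2478 + 436) = 2*I*√10 + (1/(45 - 48) - 1393)/(2478 + 436) = 2*I*√10 + (1/(-3) - 1393)/2914 = 2*I*√10 + (-⅓ - 1393)*(1/2914) = 2*I*√10 - 4180/3*1/2914 = 2*I*√10 - 2090/4371 = -2090/4371 + 2*I*√10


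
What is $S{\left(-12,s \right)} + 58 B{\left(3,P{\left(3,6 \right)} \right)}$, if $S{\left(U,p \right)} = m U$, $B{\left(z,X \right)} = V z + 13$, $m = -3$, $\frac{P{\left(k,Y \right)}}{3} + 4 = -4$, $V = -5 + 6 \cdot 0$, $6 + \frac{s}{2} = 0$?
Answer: $-80$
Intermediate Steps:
$s = -12$ ($s = -12 + 2 \cdot 0 = -12 + 0 = -12$)
$V = -5$ ($V = -5 + 0 = -5$)
$P{\left(k,Y \right)} = -24$ ($P{\left(k,Y \right)} = -12 + 3 \left(-4\right) = -12 - 12 = -24$)
$B{\left(z,X \right)} = 13 - 5 z$ ($B{\left(z,X \right)} = - 5 z + 13 = 13 - 5 z$)
$S{\left(U,p \right)} = - 3 U$
$S{\left(-12,s \right)} + 58 B{\left(3,P{\left(3,6 \right)} \right)} = \left(-3\right) \left(-12\right) + 58 \left(13 - 15\right) = 36 + 58 \left(13 - 15\right) = 36 + 58 \left(-2\right) = 36 - 116 = -80$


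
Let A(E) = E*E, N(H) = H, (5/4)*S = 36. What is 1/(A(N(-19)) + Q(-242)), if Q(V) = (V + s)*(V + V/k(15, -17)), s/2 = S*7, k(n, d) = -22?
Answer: -5/184381 ≈ -2.7118e-5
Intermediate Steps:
S = 144/5 (S = (4/5)*36 = 144/5 ≈ 28.800)
s = 2016/5 (s = 2*((144/5)*7) = 2*(1008/5) = 2016/5 ≈ 403.20)
A(E) = E**2
Q(V) = 21*V*(2016/5 + V)/22 (Q(V) = (V + 2016/5)*(V + V/(-22)) = (2016/5 + V)*(V + V*(-1/22)) = (2016/5 + V)*(V - V/22) = (2016/5 + V)*(21*V/22) = 21*V*(2016/5 + V)/22)
1/(A(N(-19)) + Q(-242)) = 1/((-19)**2 + (21/110)*(-242)*(2016 + 5*(-242))) = 1/(361 + (21/110)*(-242)*(2016 - 1210)) = 1/(361 + (21/110)*(-242)*806) = 1/(361 - 186186/5) = 1/(-184381/5) = -5/184381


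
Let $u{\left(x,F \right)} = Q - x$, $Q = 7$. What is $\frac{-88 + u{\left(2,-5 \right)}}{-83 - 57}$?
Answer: $\frac{83}{140} \approx 0.59286$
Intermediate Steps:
$u{\left(x,F \right)} = 7 - x$
$\frac{-88 + u{\left(2,-5 \right)}}{-83 - 57} = \frac{-88 + \left(7 - 2\right)}{-83 - 57} = \frac{-88 + \left(7 - 2\right)}{-140} = \left(-88 + 5\right) \left(- \frac{1}{140}\right) = \left(-83\right) \left(- \frac{1}{140}\right) = \frac{83}{140}$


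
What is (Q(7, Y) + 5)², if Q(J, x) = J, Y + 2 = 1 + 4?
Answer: 144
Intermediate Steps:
Y = 3 (Y = -2 + (1 + 4) = -2 + 5 = 3)
(Q(7, Y) + 5)² = (7 + 5)² = 12² = 144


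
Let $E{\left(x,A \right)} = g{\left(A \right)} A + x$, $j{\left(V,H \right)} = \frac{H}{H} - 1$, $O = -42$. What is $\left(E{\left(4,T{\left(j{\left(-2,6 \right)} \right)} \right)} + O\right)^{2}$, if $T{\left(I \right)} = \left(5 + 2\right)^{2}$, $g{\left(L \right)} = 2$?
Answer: $3600$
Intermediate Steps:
$j{\left(V,H \right)} = 0$ ($j{\left(V,H \right)} = 1 - 1 = 0$)
$T{\left(I \right)} = 49$ ($T{\left(I \right)} = 7^{2} = 49$)
$E{\left(x,A \right)} = x + 2 A$ ($E{\left(x,A \right)} = 2 A + x = x + 2 A$)
$\left(E{\left(4,T{\left(j{\left(-2,6 \right)} \right)} \right)} + O\right)^{2} = \left(\left(4 + 2 \cdot 49\right) - 42\right)^{2} = \left(\left(4 + 98\right) - 42\right)^{2} = \left(102 - 42\right)^{2} = 60^{2} = 3600$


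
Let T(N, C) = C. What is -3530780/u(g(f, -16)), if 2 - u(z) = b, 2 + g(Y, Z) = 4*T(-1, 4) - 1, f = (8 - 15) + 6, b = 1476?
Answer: 160490/67 ≈ 2395.4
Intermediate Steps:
f = -1 (f = -7 + 6 = -1)
g(Y, Z) = 13 (g(Y, Z) = -2 + (4*4 - 1) = -2 + (16 - 1) = -2 + 15 = 13)
u(z) = -1474 (u(z) = 2 - 1*1476 = 2 - 1476 = -1474)
-3530780/u(g(f, -16)) = -3530780/(-1474) = -3530780*(-1/1474) = 160490/67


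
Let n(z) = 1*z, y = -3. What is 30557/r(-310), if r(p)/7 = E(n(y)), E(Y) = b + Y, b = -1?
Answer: -30557/28 ≈ -1091.3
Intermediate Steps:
n(z) = z
E(Y) = -1 + Y
r(p) = -28 (r(p) = 7*(-1 - 3) = 7*(-4) = -28)
30557/r(-310) = 30557/(-28) = 30557*(-1/28) = -30557/28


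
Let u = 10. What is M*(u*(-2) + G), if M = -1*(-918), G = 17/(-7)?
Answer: -144126/7 ≈ -20589.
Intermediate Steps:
G = -17/7 (G = 17*(-⅐) = -17/7 ≈ -2.4286)
M = 918
M*(u*(-2) + G) = 918*(10*(-2) - 17/7) = 918*(-20 - 17/7) = 918*(-157/7) = -144126/7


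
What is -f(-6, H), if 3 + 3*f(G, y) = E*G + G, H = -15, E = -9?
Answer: -15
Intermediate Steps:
f(G, y) = -1 - 8*G/3 (f(G, y) = -1 + (-9*G + G)/3 = -1 + (-8*G)/3 = -1 - 8*G/3)
-f(-6, H) = -(-1 - 8/3*(-6)) = -(-1 + 16) = -1*15 = -15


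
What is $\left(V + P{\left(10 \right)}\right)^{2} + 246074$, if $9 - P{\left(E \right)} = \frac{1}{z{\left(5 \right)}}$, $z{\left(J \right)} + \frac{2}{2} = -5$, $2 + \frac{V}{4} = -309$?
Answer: $\frac{63751945}{36} \approx 1.7709 \cdot 10^{6}$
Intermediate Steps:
$V = -1244$ ($V = -8 + 4 \left(-309\right) = -8 - 1236 = -1244$)
$z{\left(J \right)} = -6$ ($z{\left(J \right)} = -1 - 5 = -6$)
$P{\left(E \right)} = \frac{55}{6}$ ($P{\left(E \right)} = 9 - \frac{1}{-6} = 9 - - \frac{1}{6} = 9 + \frac{1}{6} = \frac{55}{6}$)
$\left(V + P{\left(10 \right)}\right)^{2} + 246074 = \left(-1244 + \frac{55}{6}\right)^{2} + 246074 = \left(- \frac{7409}{6}\right)^{2} + 246074 = \frac{54893281}{36} + 246074 = \frac{63751945}{36}$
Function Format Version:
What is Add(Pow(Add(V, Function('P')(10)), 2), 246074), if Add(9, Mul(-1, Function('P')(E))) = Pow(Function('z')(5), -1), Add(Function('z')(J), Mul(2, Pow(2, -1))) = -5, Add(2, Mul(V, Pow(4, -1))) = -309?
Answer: Rational(63751945, 36) ≈ 1.7709e+6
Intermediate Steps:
V = -1244 (V = Add(-8, Mul(4, -309)) = Add(-8, -1236) = -1244)
Function('z')(J) = -6 (Function('z')(J) = Add(-1, -5) = -6)
Function('P')(E) = Rational(55, 6) (Function('P')(E) = Add(9, Mul(-1, Pow(-6, -1))) = Add(9, Mul(-1, Rational(-1, 6))) = Add(9, Rational(1, 6)) = Rational(55, 6))
Add(Pow(Add(V, Function('P')(10)), 2), 246074) = Add(Pow(Add(-1244, Rational(55, 6)), 2), 246074) = Add(Pow(Rational(-7409, 6), 2), 246074) = Add(Rational(54893281, 36), 246074) = Rational(63751945, 36)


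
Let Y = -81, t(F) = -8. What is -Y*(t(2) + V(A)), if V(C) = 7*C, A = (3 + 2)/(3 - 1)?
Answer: 1539/2 ≈ 769.50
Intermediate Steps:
A = 5/2 ≈ 2.5000
-Y*(t(2) + V(A)) = -(-81)*(-8 + 7*(5/2)) = -(-81)*(-8 + 35/2) = -(-81)*19/2 = -1*(-1539/2) = 1539/2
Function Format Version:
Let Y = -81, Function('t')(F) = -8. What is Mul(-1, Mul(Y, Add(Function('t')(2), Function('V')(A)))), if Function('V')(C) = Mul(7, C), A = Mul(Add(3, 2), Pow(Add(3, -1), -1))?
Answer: Rational(1539, 2) ≈ 769.50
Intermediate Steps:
A = Rational(5, 2) (A = Mul(5, Pow(2, -1)) = Mul(5, Rational(1, 2)) = Rational(5, 2) ≈ 2.5000)
Mul(-1, Mul(Y, Add(Function('t')(2), Function('V')(A)))) = Mul(-1, Mul(-81, Add(-8, Mul(7, Rational(5, 2))))) = Mul(-1, Mul(-81, Add(-8, Rational(35, 2)))) = Mul(-1, Mul(-81, Rational(19, 2))) = Mul(-1, Rational(-1539, 2)) = Rational(1539, 2)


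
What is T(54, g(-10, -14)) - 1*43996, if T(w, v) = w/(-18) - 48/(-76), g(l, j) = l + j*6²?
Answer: -835969/19 ≈ -43998.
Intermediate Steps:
g(l, j) = l + 36*j (g(l, j) = l + j*36 = l + 36*j)
T(w, v) = 12/19 - w/18 (T(w, v) = w*(-1/18) - 48*(-1/76) = -w/18 + 12/19 = 12/19 - w/18)
T(54, g(-10, -14)) - 1*43996 = (12/19 - 1/18*54) - 1*43996 = (12/19 - 3) - 43996 = -45/19 - 43996 = -835969/19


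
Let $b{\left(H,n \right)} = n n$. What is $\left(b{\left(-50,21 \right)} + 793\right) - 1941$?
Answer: $-707$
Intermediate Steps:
$b{\left(H,n \right)} = n^{2}$
$\left(b{\left(-50,21 \right)} + 793\right) - 1941 = \left(21^{2} + 793\right) - 1941 = \left(441 + 793\right) - 1941 = 1234 - 1941 = -707$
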